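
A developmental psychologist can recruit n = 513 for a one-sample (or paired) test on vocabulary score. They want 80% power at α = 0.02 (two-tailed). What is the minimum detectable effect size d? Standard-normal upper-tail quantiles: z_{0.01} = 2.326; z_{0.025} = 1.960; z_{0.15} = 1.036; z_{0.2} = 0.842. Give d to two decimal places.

For a single sample (or paired design) of n = 513: d_min = (z_{α/2} + z_β)/√n.
z-sum = 2.326 + 0.842 = 3.168.
d_min = 3.168 / √513 = 3.168 / 22.650 = 0.140.

d_min ≈ 0.14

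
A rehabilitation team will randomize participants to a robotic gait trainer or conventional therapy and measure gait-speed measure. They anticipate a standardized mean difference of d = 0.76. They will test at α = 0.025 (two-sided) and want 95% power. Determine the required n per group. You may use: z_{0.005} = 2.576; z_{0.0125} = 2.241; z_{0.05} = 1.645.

For two independent groups with equal n: n = 2·((z_{α/2} + z_β) / d)².
z_{α/2} + z_β = 2.241 + 1.645 = 3.886.
n = 2 × (3.886 / 0.76)² = 2 × 5.113² = 2 × 26.14 = 52.3.
Round up to the next whole participant.

n = 53 per group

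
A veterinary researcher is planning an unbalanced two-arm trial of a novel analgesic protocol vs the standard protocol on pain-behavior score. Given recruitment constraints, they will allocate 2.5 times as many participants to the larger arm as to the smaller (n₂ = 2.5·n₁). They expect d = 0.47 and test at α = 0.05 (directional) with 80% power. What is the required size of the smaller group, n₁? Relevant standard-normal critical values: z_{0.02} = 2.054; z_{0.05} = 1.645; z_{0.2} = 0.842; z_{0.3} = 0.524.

With allocation ratio k = n₂/n₁ = 2.5, Var(x̄₁−x̄₂) = σ²(1/n₁ + 1/(k·n₁)) = σ²·(k+1)/(k·n₁).
So n₁ = (1 + 1/k)·((z_{α} + z_β)/d)² = 1.400 × (2.487/0.47)².
n₁ = 1.400 × 28.00 = 39.2.
Round up: n₁ = 40, giving n₂ = 2.5 × 40 = 100.

n₁ = 40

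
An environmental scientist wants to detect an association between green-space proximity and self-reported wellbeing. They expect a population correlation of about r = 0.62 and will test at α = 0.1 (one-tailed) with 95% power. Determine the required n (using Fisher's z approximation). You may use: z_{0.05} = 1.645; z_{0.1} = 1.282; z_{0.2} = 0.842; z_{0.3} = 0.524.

Fisher's z: C = ½·ln((1+r)/(1−r)) = ½·ln(4.2632) = 0.7250.
n = ((z_{α} + z_β)/C)² + 3.
(1.282 + 1.645) / 0.7250 = 2.927 / 0.7250 = 4.037.
n = 4.037² + 3 = 16.30 + 3 = 19.3.
Round up.

n = 20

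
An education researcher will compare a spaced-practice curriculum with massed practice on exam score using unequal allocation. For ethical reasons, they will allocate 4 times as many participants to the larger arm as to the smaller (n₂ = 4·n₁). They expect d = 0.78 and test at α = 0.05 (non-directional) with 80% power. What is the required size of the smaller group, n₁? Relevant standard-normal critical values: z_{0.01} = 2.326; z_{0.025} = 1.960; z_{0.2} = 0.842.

n₁ = 17

With allocation ratio k = n₂/n₁ = 4, Var(x̄₁−x̄₂) = σ²(1/n₁ + 1/(k·n₁)) = σ²·(k+1)/(k·n₁).
So n₁ = (1 + 1/k)·((z_{α/2} + z_β)/d)² = 1.250 × (2.802/0.78)².
n₁ = 1.250 × 12.90 = 16.1.
Round up: n₁ = 17, giving n₂ = 4 × 17 = 68.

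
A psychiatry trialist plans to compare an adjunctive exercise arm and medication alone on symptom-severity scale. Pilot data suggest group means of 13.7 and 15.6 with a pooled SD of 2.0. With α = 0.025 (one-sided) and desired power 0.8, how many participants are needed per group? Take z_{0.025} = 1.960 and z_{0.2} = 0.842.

Cohen's d = |M₁ − M₂| / SD_pooled = |13.7 − 15.6| / 2.0 = 1.9 / 2.0 = 0.950.
For two independent groups with equal n: n = 2·((z_{α} + z_β) / d)².
z_{α} + z_β = 1.960 + 0.842 = 2.802.
n = 2 × (2.802 / 0.950)² = 2 × 2.949² = 2 × 8.70 = 17.4.
Round up to the next whole participant.

n = 18 per group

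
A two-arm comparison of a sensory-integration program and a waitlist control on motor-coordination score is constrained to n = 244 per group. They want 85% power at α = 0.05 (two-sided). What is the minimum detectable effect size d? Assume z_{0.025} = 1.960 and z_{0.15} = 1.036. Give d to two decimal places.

d_min ≈ 0.27

For two independent groups of n = 244 each: d_min = (z_{α/2} + z_β)·√(2/n).
z-sum = 1.960 + 1.036 = 2.996.
d_min = 2.996 × √(2/244) = 2.996 × 0.0905 = 0.271.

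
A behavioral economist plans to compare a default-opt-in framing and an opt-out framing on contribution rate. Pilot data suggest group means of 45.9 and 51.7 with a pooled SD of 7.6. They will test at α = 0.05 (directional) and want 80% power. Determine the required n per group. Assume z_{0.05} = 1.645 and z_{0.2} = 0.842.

Cohen's d = |M₁ − M₂| / SD_pooled = |45.9 − 51.7| / 7.6 = 5.8 / 7.6 = 0.763.
For two independent groups with equal n: n = 2·((z_{α} + z_β) / d)².
z_{α} + z_β = 1.645 + 0.842 = 2.487.
n = 2 × (2.487 / 0.763)² = 2 × 3.260² = 2 × 10.62 = 21.2.
Round up to the next whole participant.

n = 22 per group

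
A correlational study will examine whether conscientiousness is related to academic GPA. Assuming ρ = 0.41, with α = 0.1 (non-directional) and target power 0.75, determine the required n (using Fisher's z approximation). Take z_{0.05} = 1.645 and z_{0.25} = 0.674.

Fisher's z: C = ½·ln((1+r)/(1−r)) = ½·ln(2.3898) = 0.4356.
n = ((z_{α/2} + z_β)/C)² + 3.
(1.645 + 0.674) / 0.4356 = 2.319 / 0.4356 = 5.324.
n = 5.324² + 3 = 28.34 + 3 = 31.3.
Round up.

n = 32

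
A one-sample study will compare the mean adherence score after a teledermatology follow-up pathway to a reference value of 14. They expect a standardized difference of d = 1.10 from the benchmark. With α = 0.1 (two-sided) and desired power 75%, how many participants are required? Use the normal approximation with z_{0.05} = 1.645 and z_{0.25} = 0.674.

n = 5

For a one-sample test: n = ((z_{α/2} + z_β) / d)².
z_{α/2} + z_β = 1.645 + 0.674 = 2.319.
n = (2.319 / 1.10)² = 2.108² = 4.44.
Round up.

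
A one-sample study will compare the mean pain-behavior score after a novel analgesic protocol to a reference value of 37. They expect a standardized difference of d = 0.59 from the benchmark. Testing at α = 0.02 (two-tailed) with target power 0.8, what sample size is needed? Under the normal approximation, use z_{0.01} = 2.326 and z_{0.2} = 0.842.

For a one-sample test: n = ((z_{α/2} + z_β) / d)².
z_{α/2} + z_β = 2.326 + 0.842 = 3.168.
n = (3.168 / 0.59)² = 5.369² = 28.83.
Round up.

n = 29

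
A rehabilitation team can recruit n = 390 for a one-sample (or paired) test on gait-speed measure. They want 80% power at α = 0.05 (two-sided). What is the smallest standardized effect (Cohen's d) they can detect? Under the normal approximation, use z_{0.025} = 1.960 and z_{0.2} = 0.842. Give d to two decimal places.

d_min ≈ 0.14

For a single sample (or paired design) of n = 390: d_min = (z_{α/2} + z_β)/√n.
z-sum = 1.960 + 0.842 = 2.802.
d_min = 2.802 / √390 = 2.802 / 19.748 = 0.142.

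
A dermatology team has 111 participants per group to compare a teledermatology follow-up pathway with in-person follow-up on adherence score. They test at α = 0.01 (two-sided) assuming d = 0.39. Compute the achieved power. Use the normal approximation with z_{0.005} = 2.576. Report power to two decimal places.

power ≈ 0.63

For two equal groups, power = Φ(d·√(n/2) − z_{α/2}).
d·√(n/2) = 0.39 × √(111/2) = 0.39 × 7.450 = 2.905.
z_β = 2.905 − 2.576 = 0.329.
Power = Φ(0.329) = 0.629.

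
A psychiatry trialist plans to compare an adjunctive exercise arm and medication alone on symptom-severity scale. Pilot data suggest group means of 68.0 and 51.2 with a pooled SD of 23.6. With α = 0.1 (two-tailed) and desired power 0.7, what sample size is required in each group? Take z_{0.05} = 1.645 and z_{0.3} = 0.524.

Cohen's d = |M₁ − M₂| / SD_pooled = |68.0 − 51.2| / 23.6 = 16.8 / 23.6 = 0.712.
For two independent groups with equal n: n = 2·((z_{α/2} + z_β) / d)².
z_{α/2} + z_β = 1.645 + 0.524 = 2.169.
n = 2 × (2.169 / 0.712)² = 2 × 3.046² = 2 × 9.28 = 18.6.
Round up to the next whole participant.

n = 19 per group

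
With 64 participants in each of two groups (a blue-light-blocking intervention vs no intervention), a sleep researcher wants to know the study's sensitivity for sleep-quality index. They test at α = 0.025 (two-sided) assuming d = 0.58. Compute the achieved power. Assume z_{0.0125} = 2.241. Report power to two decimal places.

For two equal groups, power = Φ(d·√(n/2) − z_{α/2}).
d·√(n/2) = 0.58 × √(64/2) = 0.58 × 5.657 = 3.281.
z_β = 3.281 − 2.241 = 1.040.
Power = Φ(1.040) = 0.851.

power ≈ 0.85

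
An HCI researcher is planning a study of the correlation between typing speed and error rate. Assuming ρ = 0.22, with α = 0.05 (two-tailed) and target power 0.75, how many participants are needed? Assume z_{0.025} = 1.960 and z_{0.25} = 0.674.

n = 142

Fisher's z: C = ½·ln((1+r)/(1−r)) = ½·ln(1.5641) = 0.2237.
n = ((z_{α/2} + z_β)/C)² + 3.
(1.960 + 0.674) / 0.2237 = 2.634 / 0.2237 = 11.775.
n = 11.775² + 3 = 138.64 + 3 = 141.6.
Round up.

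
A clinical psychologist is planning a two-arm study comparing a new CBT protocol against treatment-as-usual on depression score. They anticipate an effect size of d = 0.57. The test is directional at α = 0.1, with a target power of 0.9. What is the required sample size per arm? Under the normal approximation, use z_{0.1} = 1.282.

For two independent groups with equal n: n = 2·((z_{α} + z_β) / d)².
z_{α} + z_β = 1.282 + 1.282 = 2.564.
n = 2 × (2.564 / 0.57)² = 2 × 4.498² = 2 × 20.23 = 40.5.
Round up to the next whole participant.

n = 41 per group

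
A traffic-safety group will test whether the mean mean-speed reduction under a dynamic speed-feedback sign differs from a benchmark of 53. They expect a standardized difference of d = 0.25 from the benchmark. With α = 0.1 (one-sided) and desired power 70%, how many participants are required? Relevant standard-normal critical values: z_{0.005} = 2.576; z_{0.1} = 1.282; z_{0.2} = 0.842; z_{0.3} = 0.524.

n = 53

For a one-sample test: n = ((z_{α} + z_β) / d)².
z_{α} + z_β = 1.282 + 0.524 = 1.806.
n = (1.806 / 0.25)² = 7.224² = 52.19.
Round up.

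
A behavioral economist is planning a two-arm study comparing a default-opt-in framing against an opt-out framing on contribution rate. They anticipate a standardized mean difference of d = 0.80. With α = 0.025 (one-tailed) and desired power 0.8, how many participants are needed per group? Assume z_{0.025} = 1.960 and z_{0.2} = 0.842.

For two independent groups with equal n: n = 2·((z_{α} + z_β) / d)².
z_{α} + z_β = 1.960 + 0.842 = 2.802.
n = 2 × (2.802 / 0.80)² = 2 × 3.502² = 2 × 12.27 = 24.5.
Round up to the next whole participant.

n = 25 per group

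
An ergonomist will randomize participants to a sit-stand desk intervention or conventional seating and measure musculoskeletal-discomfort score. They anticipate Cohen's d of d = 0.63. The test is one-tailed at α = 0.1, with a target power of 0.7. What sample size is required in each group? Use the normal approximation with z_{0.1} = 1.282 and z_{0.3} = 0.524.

n = 17 per group

For two independent groups with equal n: n = 2·((z_{α} + z_β) / d)².
z_{α} + z_β = 1.282 + 0.524 = 1.806.
n = 2 × (1.806 / 0.63)² = 2 × 2.867² = 2 × 8.22 = 16.4.
Round up to the next whole participant.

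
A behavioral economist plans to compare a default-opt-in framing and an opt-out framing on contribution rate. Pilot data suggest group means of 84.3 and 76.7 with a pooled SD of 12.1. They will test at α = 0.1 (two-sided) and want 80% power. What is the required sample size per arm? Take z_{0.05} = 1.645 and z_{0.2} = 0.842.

Cohen's d = |M₁ − M₂| / SD_pooled = |84.3 − 76.7| / 12.1 = 7.6 / 12.1 = 0.628.
For two independent groups with equal n: n = 2·((z_{α/2} + z_β) / d)².
z_{α/2} + z_β = 1.645 + 0.842 = 2.487.
n = 2 × (2.487 / 0.628)² = 2 × 3.960² = 2 × 15.68 = 31.4.
Round up to the next whole participant.

n = 32 per group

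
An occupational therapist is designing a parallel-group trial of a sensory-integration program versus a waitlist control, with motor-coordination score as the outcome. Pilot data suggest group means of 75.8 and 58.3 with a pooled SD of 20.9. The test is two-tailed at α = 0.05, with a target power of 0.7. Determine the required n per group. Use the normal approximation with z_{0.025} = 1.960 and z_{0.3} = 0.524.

n = 18 per group

Cohen's d = |M₁ − M₂| / SD_pooled = |75.8 − 58.3| / 20.9 = 17.5 / 20.9 = 0.837.
For two independent groups with equal n: n = 2·((z_{α/2} + z_β) / d)².
z_{α/2} + z_β = 1.960 + 0.524 = 2.484.
n = 2 × (2.484 / 0.837)² = 2 × 2.968² = 2 × 8.81 = 17.6.
Round up to the next whole participant.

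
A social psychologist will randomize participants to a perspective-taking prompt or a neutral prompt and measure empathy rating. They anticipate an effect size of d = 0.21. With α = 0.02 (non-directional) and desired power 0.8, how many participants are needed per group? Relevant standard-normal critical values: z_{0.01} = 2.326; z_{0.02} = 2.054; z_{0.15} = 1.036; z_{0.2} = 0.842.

n = 456 per group

For two independent groups with equal n: n = 2·((z_{α/2} + z_β) / d)².
z_{α/2} + z_β = 2.326 + 0.842 = 3.168.
n = 2 × (3.168 / 0.21)² = 2 × 15.086² = 2 × 227.58 = 455.2.
Round up to the next whole participant.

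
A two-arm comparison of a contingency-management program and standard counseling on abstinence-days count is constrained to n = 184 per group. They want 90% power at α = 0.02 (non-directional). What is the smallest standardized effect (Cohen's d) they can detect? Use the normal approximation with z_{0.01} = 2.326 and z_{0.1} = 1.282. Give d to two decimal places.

d_min ≈ 0.38

For two independent groups of n = 184 each: d_min = (z_{α/2} + z_β)·√(2/n).
z-sum = 2.326 + 1.282 = 3.608.
d_min = 3.608 × √(2/184) = 3.608 × 0.1043 = 0.376.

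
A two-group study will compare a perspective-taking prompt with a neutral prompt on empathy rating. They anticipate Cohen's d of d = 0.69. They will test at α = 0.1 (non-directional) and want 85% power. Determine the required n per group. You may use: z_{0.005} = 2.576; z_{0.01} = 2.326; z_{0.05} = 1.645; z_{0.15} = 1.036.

For two independent groups with equal n: n = 2·((z_{α/2} + z_β) / d)².
z_{α/2} + z_β = 1.645 + 1.036 = 2.681.
n = 2 × (2.681 / 0.69)² = 2 × 3.886² = 2 × 15.10 = 30.2.
Round up to the next whole participant.

n = 31 per group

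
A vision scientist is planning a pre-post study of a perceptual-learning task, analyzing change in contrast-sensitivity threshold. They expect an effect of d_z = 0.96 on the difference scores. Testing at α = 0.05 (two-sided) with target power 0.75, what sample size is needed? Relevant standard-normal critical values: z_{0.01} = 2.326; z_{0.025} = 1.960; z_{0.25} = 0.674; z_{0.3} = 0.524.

For a paired (one-sample on differences) test: n = ((z_{α/2} + z_β) / d)².
z_{α/2} + z_β = 1.960 + 0.674 = 2.634.
n = (2.634 / 0.96)² = 2.744² = 7.53.
Round up.

n = 8 pairs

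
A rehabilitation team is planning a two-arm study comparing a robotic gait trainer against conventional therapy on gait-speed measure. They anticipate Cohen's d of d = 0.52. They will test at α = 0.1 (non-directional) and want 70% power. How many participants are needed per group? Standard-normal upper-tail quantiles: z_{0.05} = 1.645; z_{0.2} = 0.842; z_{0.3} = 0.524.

For two independent groups with equal n: n = 2·((z_{α/2} + z_β) / d)².
z_{α/2} + z_β = 1.645 + 0.524 = 2.169.
n = 2 × (2.169 / 0.52)² = 2 × 4.171² = 2 × 17.40 = 34.8.
Round up to the next whole participant.

n = 35 per group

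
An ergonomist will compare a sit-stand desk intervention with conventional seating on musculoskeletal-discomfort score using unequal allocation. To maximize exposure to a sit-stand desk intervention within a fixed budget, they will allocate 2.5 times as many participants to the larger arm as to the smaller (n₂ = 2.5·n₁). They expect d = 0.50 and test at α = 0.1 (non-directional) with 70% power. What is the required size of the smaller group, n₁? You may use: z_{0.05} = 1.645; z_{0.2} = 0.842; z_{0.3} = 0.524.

With allocation ratio k = n₂/n₁ = 2.5, Var(x̄₁−x̄₂) = σ²(1/n₁ + 1/(k·n₁)) = σ²·(k+1)/(k·n₁).
So n₁ = (1 + 1/k)·((z_{α/2} + z_β)/d)² = 1.400 × (2.169/0.50)².
n₁ = 1.400 × 18.82 = 26.3.
Round up: n₁ = 27, giving n₂ = ⌈2.5 × 27⌉ = ⌈67.5⌉ = 68.

n₁ = 27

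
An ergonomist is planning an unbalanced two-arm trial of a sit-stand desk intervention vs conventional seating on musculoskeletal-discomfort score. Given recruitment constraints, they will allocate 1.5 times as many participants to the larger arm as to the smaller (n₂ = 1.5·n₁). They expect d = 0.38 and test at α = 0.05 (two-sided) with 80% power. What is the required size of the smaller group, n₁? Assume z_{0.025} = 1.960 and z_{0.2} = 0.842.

With allocation ratio k = n₂/n₁ = 1.5, Var(x̄₁−x̄₂) = σ²(1/n₁ + 1/(k·n₁)) = σ²·(k+1)/(k·n₁).
So n₁ = (1 + 1/k)·((z_{α/2} + z_β)/d)² = 1.667 × (2.802/0.38)².
n₁ = 1.667 × 54.37 = 90.6.
Round up: n₁ = 91, giving n₂ = ⌈1.5 × 91⌉ = ⌈136.5⌉ = 137.

n₁ = 91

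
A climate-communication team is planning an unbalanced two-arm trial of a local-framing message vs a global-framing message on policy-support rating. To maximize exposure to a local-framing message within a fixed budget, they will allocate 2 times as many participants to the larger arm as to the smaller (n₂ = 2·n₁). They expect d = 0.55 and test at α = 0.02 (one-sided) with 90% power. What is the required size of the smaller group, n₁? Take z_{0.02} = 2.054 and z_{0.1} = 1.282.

n₁ = 56

With allocation ratio k = n₂/n₁ = 2, Var(x̄₁−x̄₂) = σ²(1/n₁ + 1/(k·n₁)) = σ²·(k+1)/(k·n₁).
So n₁ = (1 + 1/k)·((z_{α} + z_β)/d)² = 1.500 × (3.336/0.55)².
n₁ = 1.500 × 36.79 = 55.2.
Round up: n₁ = 56, giving n₂ = 2 × 56 = 112.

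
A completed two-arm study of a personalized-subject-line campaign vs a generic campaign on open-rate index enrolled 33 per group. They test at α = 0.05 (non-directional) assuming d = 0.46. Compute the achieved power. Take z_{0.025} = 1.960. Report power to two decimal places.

power ≈ 0.46

For two equal groups, power = Φ(d·√(n/2) − z_{α/2}).
d·√(n/2) = 0.46 × √(33/2) = 0.46 × 4.062 = 1.869.
z_β = 1.869 − 1.960 = -0.091.
Power = Φ(-0.091) = 0.464.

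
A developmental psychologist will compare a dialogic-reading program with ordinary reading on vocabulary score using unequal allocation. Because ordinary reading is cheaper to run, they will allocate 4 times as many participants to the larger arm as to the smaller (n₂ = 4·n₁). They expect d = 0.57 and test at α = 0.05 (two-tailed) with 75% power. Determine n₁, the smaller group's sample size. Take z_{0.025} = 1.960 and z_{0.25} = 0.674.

With allocation ratio k = n₂/n₁ = 4, Var(x̄₁−x̄₂) = σ²(1/n₁ + 1/(k·n₁)) = σ²·(k+1)/(k·n₁).
So n₁ = (1 + 1/k)·((z_{α/2} + z_β)/d)² = 1.250 × (2.634/0.57)².
n₁ = 1.250 × 21.35 = 26.7.
Round up: n₁ = 27, giving n₂ = 4 × 27 = 108.

n₁ = 27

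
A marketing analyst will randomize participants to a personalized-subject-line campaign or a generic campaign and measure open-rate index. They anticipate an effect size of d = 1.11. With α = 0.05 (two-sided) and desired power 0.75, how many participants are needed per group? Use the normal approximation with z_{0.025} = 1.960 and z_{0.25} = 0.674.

n = 12 per group

For two independent groups with equal n: n = 2·((z_{α/2} + z_β) / d)².
z_{α/2} + z_β = 1.960 + 0.674 = 2.634.
n = 2 × (2.634 / 1.11)² = 2 × 2.373² = 2 × 5.63 = 11.3.
Round up to the next whole participant.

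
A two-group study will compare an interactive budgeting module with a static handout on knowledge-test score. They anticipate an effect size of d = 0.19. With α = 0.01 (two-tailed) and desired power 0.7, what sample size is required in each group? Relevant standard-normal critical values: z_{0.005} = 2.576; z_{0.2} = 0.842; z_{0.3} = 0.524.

For two independent groups with equal n: n = 2·((z_{α/2} + z_β) / d)².
z_{α/2} + z_β = 2.576 + 0.524 = 3.100.
n = 2 × (3.100 / 0.19)² = 2 × 16.316² = 2 × 266.20 = 532.4.
Round up to the next whole participant.

n = 533 per group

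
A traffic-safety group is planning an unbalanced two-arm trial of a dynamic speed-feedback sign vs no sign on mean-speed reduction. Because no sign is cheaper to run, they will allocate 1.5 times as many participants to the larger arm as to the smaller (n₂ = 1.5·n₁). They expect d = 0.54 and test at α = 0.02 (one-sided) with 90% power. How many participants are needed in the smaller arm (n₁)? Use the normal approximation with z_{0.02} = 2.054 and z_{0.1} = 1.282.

With allocation ratio k = n₂/n₁ = 1.5, Var(x̄₁−x̄₂) = σ²(1/n₁ + 1/(k·n₁)) = σ²·(k+1)/(k·n₁).
So n₁ = (1 + 1/k)·((z_{α} + z_β)/d)² = 1.667 × (3.336/0.54)².
n₁ = 1.667 × 38.16 = 63.6.
Round up: n₁ = 64, giving n₂ = 1.5 × 64 = 96.

n₁ = 64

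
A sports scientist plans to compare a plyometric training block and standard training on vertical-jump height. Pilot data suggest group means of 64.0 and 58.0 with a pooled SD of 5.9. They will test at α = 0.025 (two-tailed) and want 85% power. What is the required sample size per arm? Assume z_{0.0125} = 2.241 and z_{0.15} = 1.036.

Cohen's d = |M₁ − M₂| / SD_pooled = |64.0 − 58.0| / 5.9 = 6.0 / 5.9 = 1.017.
For two independent groups with equal n: n = 2·((z_{α/2} + z_β) / d)².
z_{α/2} + z_β = 2.241 + 1.036 = 3.277.
n = 2 × (3.277 / 1.017)² = 2 × 3.222² = 2 × 10.38 = 20.8.
Round up to the next whole participant.

n = 21 per group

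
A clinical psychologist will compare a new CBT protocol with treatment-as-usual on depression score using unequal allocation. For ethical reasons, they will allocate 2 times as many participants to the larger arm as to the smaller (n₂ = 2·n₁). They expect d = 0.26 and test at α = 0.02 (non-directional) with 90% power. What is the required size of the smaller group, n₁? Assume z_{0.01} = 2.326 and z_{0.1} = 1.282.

n₁ = 289

With allocation ratio k = n₂/n₁ = 2, Var(x̄₁−x̄₂) = σ²(1/n₁ + 1/(k·n₁)) = σ²·(k+1)/(k·n₁).
So n₁ = (1 + 1/k)·((z_{α/2} + z_β)/d)² = 1.500 × (3.608/0.26)².
n₁ = 1.500 × 192.57 = 288.9.
Round up: n₁ = 289, giving n₂ = 2 × 289 = 578.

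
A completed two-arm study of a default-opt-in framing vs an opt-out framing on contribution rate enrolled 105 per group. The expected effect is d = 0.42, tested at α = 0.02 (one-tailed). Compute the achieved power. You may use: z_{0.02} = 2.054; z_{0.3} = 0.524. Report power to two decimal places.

power ≈ 0.84

For two equal groups, power = Φ(d·√(n/2) − z_{α}).
d·√(n/2) = 0.42 × √(105/2) = 0.42 × 7.246 = 3.043.
z_β = 3.043 − 2.054 = 0.989.
Power = Φ(0.989) = 0.839.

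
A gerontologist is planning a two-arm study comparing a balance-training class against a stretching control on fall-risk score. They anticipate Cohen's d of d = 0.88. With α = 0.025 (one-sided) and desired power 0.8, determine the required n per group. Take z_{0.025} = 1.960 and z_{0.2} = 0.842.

n = 21 per group

For two independent groups with equal n: n = 2·((z_{α} + z_β) / d)².
z_{α} + z_β = 1.960 + 0.842 = 2.802.
n = 2 × (2.802 / 0.88)² = 2 × 3.184² = 2 × 10.14 = 20.3.
Round up to the next whole participant.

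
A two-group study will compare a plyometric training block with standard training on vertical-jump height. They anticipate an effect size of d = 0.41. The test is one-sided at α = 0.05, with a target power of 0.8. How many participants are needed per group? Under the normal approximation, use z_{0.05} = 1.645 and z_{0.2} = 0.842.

For two independent groups with equal n: n = 2·((z_{α} + z_β) / d)².
z_{α} + z_β = 1.645 + 0.842 = 2.487.
n = 2 × (2.487 / 0.41)² = 2 × 6.066² = 2 × 36.79 = 73.6.
Round up to the next whole participant.

n = 74 per group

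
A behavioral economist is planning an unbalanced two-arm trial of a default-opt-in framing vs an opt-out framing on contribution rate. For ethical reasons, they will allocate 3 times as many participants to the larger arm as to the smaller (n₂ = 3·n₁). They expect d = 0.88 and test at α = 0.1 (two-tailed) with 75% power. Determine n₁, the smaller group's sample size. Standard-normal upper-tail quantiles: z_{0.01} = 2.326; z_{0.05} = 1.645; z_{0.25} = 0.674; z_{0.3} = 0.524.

With allocation ratio k = n₂/n₁ = 3, Var(x̄₁−x̄₂) = σ²(1/n₁ + 1/(k·n₁)) = σ²·(k+1)/(k·n₁).
So n₁ = (1 + 1/k)·((z_{α/2} + z_β)/d)² = 1.333 × (2.319/0.88)².
n₁ = 1.333 × 6.94 = 9.3.
Round up: n₁ = 10, giving n₂ = 3 × 10 = 30.

n₁ = 10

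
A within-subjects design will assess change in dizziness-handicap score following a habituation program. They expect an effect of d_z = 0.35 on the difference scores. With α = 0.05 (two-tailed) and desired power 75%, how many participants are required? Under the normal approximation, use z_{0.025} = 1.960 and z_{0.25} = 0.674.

n = 57 pairs

For a paired (one-sample on differences) test: n = ((z_{α/2} + z_β) / d)².
z_{α/2} + z_β = 1.960 + 0.674 = 2.634.
n = (2.634 / 0.35)² = 7.526² = 56.64.
Round up.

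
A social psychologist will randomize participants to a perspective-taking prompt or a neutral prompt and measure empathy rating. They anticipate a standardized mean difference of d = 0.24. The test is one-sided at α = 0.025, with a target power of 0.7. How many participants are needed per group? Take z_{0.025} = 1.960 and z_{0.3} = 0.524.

n = 215 per group

For two independent groups with equal n: n = 2·((z_{α} + z_β) / d)².
z_{α} + z_β = 1.960 + 0.524 = 2.484.
n = 2 × (2.484 / 0.24)² = 2 × 10.350² = 2 × 107.12 = 214.2.
Round up to the next whole participant.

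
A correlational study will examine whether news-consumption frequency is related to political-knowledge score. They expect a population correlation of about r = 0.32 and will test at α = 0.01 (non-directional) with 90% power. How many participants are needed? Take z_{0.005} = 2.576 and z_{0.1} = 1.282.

Fisher's z: C = ½·ln((1+r)/(1−r)) = ½·ln(1.9412) = 0.3316.
n = ((z_{α/2} + z_β)/C)² + 3.
(2.576 + 1.282) / 0.3316 = 3.858 / 0.3316 = 11.634.
n = 11.634² + 3 = 135.36 + 3 = 138.4.
Round up.

n = 139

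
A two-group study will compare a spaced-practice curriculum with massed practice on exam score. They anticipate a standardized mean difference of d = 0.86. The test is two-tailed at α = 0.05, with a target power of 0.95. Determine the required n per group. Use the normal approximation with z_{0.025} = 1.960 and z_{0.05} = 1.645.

For two independent groups with equal n: n = 2·((z_{α/2} + z_β) / d)².
z_{α/2} + z_β = 1.960 + 1.645 = 3.605.
n = 2 × (3.605 / 0.86)² = 2 × 4.192² = 2 × 17.57 = 35.1.
Round up to the next whole participant.

n = 36 per group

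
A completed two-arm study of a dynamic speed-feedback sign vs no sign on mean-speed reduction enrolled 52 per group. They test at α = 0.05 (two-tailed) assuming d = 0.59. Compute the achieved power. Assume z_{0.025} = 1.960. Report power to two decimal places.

For two equal groups, power = Φ(d·√(n/2) − z_{α/2}).
d·√(n/2) = 0.59 × √(52/2) = 0.59 × 5.099 = 3.008.
z_β = 3.008 − 1.960 = 1.048.
Power = Φ(1.048) = 0.853.

power ≈ 0.85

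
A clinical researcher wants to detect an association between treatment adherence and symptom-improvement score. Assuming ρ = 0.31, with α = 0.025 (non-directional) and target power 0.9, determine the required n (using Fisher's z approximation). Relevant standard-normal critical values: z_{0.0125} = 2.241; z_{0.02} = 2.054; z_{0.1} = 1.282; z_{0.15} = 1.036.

Fisher's z: C = ½·ln((1+r)/(1−r)) = ½·ln(1.8986) = 0.3205.
n = ((z_{α/2} + z_β)/C)² + 3.
(2.241 + 1.282) / 0.3205 = 3.523 / 0.3205 = 10.992.
n = 10.992² + 3 = 120.83 + 3 = 123.8.
Round up.

n = 124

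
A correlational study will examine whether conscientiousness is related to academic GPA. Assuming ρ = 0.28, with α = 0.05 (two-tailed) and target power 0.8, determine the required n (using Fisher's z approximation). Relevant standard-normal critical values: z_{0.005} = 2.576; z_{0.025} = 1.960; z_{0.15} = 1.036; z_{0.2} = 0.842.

n = 98

Fisher's z: C = ½·ln((1+r)/(1−r)) = ½·ln(1.7778) = 0.2877.
n = ((z_{α/2} + z_β)/C)² + 3.
(1.960 + 0.842) / 0.2877 = 2.802 / 0.2877 = 9.739.
n = 9.739² + 3 = 94.85 + 3 = 97.9.
Round up.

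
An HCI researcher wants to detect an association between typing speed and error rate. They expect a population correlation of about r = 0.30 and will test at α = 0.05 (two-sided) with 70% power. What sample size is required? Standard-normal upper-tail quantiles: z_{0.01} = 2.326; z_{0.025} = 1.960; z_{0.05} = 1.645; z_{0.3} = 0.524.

n = 68

Fisher's z: C = ½·ln((1+r)/(1−r)) = ½·ln(1.8571) = 0.3095.
n = ((z_{α/2} + z_β)/C)² + 3.
(1.960 + 0.524) / 0.3095 = 2.484 / 0.3095 = 8.026.
n = 8.026² + 3 = 64.41 + 3 = 67.4.
Round up.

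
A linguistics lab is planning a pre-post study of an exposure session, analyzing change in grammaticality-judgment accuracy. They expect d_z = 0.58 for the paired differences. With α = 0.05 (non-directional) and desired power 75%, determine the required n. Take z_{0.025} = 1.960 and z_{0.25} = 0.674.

n = 21 pairs

For a paired (one-sample on differences) test: n = ((z_{α/2} + z_β) / d)².
z_{α/2} + z_β = 1.960 + 0.674 = 2.634.
n = (2.634 / 0.58)² = 4.541² = 20.62.
Round up.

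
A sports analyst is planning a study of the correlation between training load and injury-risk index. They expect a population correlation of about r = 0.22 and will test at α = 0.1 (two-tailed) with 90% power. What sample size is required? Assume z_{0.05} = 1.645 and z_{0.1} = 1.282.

n = 175

Fisher's z: C = ½·ln((1+r)/(1−r)) = ½·ln(1.5641) = 0.2237.
n = ((z_{α/2} + z_β)/C)² + 3.
(1.645 + 1.282) / 0.2237 = 2.927 / 0.2237 = 13.084.
n = 13.084² + 3 = 171.20 + 3 = 174.2.
Round up.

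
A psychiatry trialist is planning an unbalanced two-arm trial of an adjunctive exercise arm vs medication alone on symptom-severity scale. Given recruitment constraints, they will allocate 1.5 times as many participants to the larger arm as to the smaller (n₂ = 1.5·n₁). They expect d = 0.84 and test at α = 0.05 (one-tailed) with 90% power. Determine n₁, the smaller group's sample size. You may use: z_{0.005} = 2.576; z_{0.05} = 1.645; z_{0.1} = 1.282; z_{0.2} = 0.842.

With allocation ratio k = n₂/n₁ = 1.5, Var(x̄₁−x̄₂) = σ²(1/n₁ + 1/(k·n₁)) = σ²·(k+1)/(k·n₁).
So n₁ = (1 + 1/k)·((z_{α} + z_β)/d)² = 1.667 × (2.927/0.84)².
n₁ = 1.667 × 12.14 = 20.2.
Round up: n₁ = 21, giving n₂ = ⌈1.5 × 21⌉ = ⌈31.5⌉ = 32.

n₁ = 21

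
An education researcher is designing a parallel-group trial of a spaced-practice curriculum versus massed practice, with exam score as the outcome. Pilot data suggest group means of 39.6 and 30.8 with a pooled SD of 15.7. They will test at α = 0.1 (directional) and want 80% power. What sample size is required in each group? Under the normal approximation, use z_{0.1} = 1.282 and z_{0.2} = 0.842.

Cohen's d = |M₁ − M₂| / SD_pooled = |39.6 − 30.8| / 15.7 = 8.8 / 15.7 = 0.561.
For two independent groups with equal n: n = 2·((z_{α} + z_β) / d)².
z_{α} + z_β = 1.282 + 0.842 = 2.124.
n = 2 × (2.124 / 0.561)² = 2 × 3.786² = 2 × 14.33 = 28.7.
Round up to the next whole participant.

n = 29 per group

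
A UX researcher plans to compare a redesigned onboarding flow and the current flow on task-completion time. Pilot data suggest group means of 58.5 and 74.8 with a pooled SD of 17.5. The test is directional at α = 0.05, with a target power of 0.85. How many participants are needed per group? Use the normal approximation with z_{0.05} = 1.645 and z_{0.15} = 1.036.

Cohen's d = |M₁ − M₂| / SD_pooled = |58.5 − 74.8| / 17.5 = 16.3 / 17.5 = 0.931.
For two independent groups with equal n: n = 2·((z_{α} + z_β) / d)².
z_{α} + z_β = 1.645 + 1.036 = 2.681.
n = 2 × (2.681 / 0.931)² = 2 × 2.880² = 2 × 8.29 = 16.6.
Round up to the next whole participant.

n = 17 per group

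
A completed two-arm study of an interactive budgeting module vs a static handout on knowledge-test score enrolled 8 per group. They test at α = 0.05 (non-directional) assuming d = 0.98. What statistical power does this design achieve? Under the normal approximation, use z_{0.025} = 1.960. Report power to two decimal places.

For two equal groups, power = Φ(d·√(n/2) − z_{α/2}).
d·√(n/2) = 0.98 × √(8/2) = 0.98 × 2.000 = 1.960.
z_β = 1.960 − 1.960 = 0.000.
Power = Φ(0.000) = 0.500.

power ≈ 0.50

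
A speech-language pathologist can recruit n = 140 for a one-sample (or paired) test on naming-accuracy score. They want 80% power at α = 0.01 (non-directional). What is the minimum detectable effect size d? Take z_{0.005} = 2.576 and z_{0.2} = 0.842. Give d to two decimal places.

d_min ≈ 0.29

For a single sample (or paired design) of n = 140: d_min = (z_{α/2} + z_β)/√n.
z-sum = 2.576 + 0.842 = 3.418.
d_min = 3.418 / √140 = 3.418 / 11.832 = 0.289.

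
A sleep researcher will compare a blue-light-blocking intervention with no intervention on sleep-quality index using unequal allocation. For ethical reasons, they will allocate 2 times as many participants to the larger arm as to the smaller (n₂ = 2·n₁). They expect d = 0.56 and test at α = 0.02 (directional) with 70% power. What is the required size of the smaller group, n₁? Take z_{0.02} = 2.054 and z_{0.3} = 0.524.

n₁ = 32

With allocation ratio k = n₂/n₁ = 2, Var(x̄₁−x̄₂) = σ²(1/n₁ + 1/(k·n₁)) = σ²·(k+1)/(k·n₁).
So n₁ = (1 + 1/k)·((z_{α} + z_β)/d)² = 1.500 × (2.578/0.56)².
n₁ = 1.500 × 21.19 = 31.8.
Round up: n₁ = 32, giving n₂ = 2 × 32 = 64.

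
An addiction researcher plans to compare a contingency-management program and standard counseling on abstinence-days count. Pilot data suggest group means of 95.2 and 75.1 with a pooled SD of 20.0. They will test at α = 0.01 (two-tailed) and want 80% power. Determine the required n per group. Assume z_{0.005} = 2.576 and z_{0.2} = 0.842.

n = 24 per group

Cohen's d = |M₁ − M₂| / SD_pooled = |95.2 − 75.1| / 20.0 = 20.1 / 20.0 = 1.005.
For two independent groups with equal n: n = 2·((z_{α/2} + z_β) / d)².
z_{α/2} + z_β = 2.576 + 0.842 = 3.418.
n = 2 × (3.418 / 1.005)² = 2 × 3.401² = 2 × 11.57 = 23.1.
Round up to the next whole participant.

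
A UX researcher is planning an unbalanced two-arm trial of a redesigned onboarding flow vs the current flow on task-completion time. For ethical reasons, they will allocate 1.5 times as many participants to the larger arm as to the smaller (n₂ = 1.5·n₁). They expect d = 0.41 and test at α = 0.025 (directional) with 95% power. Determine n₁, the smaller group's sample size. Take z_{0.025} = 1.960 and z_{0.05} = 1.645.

With allocation ratio k = n₂/n₁ = 1.5, Var(x̄₁−x̄₂) = σ²(1/n₁ + 1/(k·n₁)) = σ²·(k+1)/(k·n₁).
So n₁ = (1 + 1/k)·((z_{α} + z_β)/d)² = 1.667 × (3.605/0.41)².
n₁ = 1.667 × 77.31 = 128.9.
Round up: n₁ = 129, giving n₂ = ⌈1.5 × 129⌉ = ⌈193.5⌉ = 194.

n₁ = 129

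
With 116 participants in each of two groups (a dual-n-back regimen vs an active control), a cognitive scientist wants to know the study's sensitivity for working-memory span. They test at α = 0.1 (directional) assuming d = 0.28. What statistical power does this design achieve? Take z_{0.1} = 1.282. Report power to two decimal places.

power ≈ 0.80

For two equal groups, power = Φ(d·√(n/2) − z_{α}).
d·√(n/2) = 0.28 × √(116/2) = 0.28 × 7.616 = 2.132.
z_β = 2.132 − 1.282 = 0.850.
Power = Φ(0.850) = 0.802.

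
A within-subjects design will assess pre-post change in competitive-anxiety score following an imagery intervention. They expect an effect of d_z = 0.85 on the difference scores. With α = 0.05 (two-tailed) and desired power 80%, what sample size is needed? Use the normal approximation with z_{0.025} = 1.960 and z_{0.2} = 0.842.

For a paired (one-sample on differences) test: n = ((z_{α/2} + z_β) / d)².
z_{α/2} + z_β = 1.960 + 0.842 = 2.802.
n = (2.802 / 0.85)² = 3.296² = 10.87.
Round up.

n = 11 pairs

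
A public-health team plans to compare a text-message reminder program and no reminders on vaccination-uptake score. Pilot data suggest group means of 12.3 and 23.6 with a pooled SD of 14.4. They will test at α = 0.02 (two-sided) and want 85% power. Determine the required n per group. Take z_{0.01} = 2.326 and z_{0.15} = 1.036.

n = 37 per group

Cohen's d = |M₁ − M₂| / SD_pooled = |12.3 − 23.6| / 14.4 = 11.3 / 14.4 = 0.785.
For two independent groups with equal n: n = 2·((z_{α/2} + z_β) / d)².
z_{α/2} + z_β = 2.326 + 1.036 = 3.362.
n = 2 × (3.362 / 0.785)² = 2 × 4.283² = 2 × 18.34 = 36.7.
Round up to the next whole participant.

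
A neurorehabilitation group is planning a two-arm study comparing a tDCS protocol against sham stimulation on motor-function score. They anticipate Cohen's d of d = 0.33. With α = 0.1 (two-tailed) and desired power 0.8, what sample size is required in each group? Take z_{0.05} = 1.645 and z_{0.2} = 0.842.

n = 114 per group

For two independent groups with equal n: n = 2·((z_{α/2} + z_β) / d)².
z_{α/2} + z_β = 1.645 + 0.842 = 2.487.
n = 2 × (2.487 / 0.33)² = 2 × 7.536² = 2 × 56.80 = 113.6.
Round up to the next whole participant.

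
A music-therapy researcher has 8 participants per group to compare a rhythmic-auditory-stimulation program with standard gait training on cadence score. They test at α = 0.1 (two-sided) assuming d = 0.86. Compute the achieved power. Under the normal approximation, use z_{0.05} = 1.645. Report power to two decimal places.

For two equal groups, power = Φ(d·√(n/2) − z_{α/2}).
d·√(n/2) = 0.86 × √(8/2) = 0.86 × 2.000 = 1.720.
z_β = 1.720 − 1.645 = 0.075.
Power = Φ(0.075) = 0.530.

power ≈ 0.53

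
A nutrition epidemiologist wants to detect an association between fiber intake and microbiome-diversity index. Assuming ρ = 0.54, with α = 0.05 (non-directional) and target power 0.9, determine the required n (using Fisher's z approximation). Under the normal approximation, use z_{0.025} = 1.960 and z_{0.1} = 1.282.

Fisher's z: C = ½·ln((1+r)/(1−r)) = ½·ln(3.3478) = 0.6042.
n = ((z_{α/2} + z_β)/C)² + 3.
(1.960 + 1.282) / 0.6042 = 3.242 / 0.6042 = 5.366.
n = 5.366² + 3 = 28.79 + 3 = 31.8.
Round up.

n = 32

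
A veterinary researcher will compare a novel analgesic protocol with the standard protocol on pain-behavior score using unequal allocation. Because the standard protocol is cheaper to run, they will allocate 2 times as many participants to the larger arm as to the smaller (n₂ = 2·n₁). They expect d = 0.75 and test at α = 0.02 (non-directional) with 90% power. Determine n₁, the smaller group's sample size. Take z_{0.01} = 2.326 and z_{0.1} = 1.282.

With allocation ratio k = n₂/n₁ = 2, Var(x̄₁−x̄₂) = σ²(1/n₁ + 1/(k·n₁)) = σ²·(k+1)/(k·n₁).
So n₁ = (1 + 1/k)·((z_{α/2} + z_β)/d)² = 1.500 × (3.608/0.75)².
n₁ = 1.500 × 23.14 = 34.7.
Round up: n₁ = 35, giving n₂ = 2 × 35 = 70.

n₁ = 35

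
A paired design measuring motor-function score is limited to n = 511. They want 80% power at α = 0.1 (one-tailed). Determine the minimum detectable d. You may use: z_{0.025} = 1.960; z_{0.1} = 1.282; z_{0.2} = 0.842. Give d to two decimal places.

For a single sample (or paired design) of n = 511: d_min = (z_{α} + z_β)/√n.
z-sum = 1.282 + 0.842 = 2.124.
d_min = 2.124 / √511 = 2.124 / 22.605 = 0.094.

d_min ≈ 0.09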